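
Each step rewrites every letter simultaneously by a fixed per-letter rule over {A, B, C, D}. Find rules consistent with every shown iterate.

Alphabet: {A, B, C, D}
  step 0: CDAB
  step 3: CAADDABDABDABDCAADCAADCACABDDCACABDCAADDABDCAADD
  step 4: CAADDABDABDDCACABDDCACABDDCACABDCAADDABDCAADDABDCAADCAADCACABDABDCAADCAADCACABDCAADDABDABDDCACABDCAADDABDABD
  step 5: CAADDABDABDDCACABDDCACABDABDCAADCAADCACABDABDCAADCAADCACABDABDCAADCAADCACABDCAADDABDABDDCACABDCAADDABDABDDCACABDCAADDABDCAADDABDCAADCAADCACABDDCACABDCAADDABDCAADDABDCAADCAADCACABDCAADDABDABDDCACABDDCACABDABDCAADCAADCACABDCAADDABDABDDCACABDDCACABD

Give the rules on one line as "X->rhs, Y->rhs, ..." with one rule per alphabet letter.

A->D, B->CAC, C->CAA, D->ABD

  step 4 ⇒ step 5: CAADDABDABDDCACABDDCACABDDCACABDCAADDABDCAADDABDCAADCAADCACABDABDCAADCAADCACABDCAADDABDABDDCACABDCAADDABDABD ⇒ CAA·D·D·ABD·ABD·D·CAC·ABD·D·CAC·ABD·ABD·CAA·D·CAA·D·CAC·ABD·ABD·CAA·D·CAA·D·CAC·ABD·ABD·CAA·D·CAA·D·CAC·ABD·CAA·D·D·ABD·ABD·D·CAC·ABD·CAA·D·D·ABD·ABD·D·CAC·ABD·CAA·D·D·ABD·CAA·D·D·ABD·CAA·D·CAA·D·CAC·ABD·D·CAC·ABD·CAA·D·D·ABD·CAA·D·D·ABD·CAA·D·CAA·D·CAC·ABD·CAA·D·D·ABD·ABD·D·CAC·ABD·D·CAC·ABD·ABD·CAA·D·CAA·D·CAC·ABD·CAA·D·D·ABD·ABD·D·CAC·ABD·D·CAC·ABD
    A ↦ D
    B ↦ CAC
    C ↦ CAA
    D ↦ ABD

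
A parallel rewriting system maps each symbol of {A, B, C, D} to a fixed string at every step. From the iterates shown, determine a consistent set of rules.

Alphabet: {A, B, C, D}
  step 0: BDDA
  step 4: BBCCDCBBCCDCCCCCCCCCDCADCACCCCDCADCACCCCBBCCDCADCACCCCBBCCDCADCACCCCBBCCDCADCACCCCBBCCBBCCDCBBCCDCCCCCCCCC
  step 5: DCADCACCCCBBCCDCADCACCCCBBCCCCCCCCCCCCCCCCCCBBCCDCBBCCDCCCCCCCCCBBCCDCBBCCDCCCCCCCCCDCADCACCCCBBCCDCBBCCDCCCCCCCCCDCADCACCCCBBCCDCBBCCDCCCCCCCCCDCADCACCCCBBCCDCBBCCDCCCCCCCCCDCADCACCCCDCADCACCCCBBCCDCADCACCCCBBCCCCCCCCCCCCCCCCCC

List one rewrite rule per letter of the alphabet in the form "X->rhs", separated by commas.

A->DC, B->DCA, C->CC, D->BB

  step 4 ⇒ step 5: BBCCDCBBCCDCCCCCCCCCDCADCACCCCDCADCACCCCBBCCDCADCACCCCBBCCDCADCACCCCBBCCDCADCACCCCBBCCBBCCDCBBCCDCCCCCCCCC ⇒ DCA·DCA·CC·CC·BB·CC·DCA·DCA·CC·CC·BB·CC·CC·CC·CC·CC·CC·CC·CC·CC·BB·CC·DC·BB·CC·DC·CC·CC·CC·CC·BB·CC·DC·BB·CC·DC·CC·CC·CC·CC·DCA·DCA·CC·CC·BB·CC·DC·BB·CC·DC·CC·CC·CC·CC·DCA·DCA·CC·CC·BB·CC·DC·BB·CC·DC·CC·CC·CC·CC·DCA·DCA·CC·CC·BB·CC·DC·BB·CC·DC·CC·CC·CC·CC·DCA·DCA·CC·CC·DCA·DCA·CC·CC·BB·CC·DCA·DCA·CC·CC·BB·CC·CC·CC·CC·CC·CC·CC·CC·CC
    A ↦ DC
    B ↦ DCA
    C ↦ CC
    D ↦ BB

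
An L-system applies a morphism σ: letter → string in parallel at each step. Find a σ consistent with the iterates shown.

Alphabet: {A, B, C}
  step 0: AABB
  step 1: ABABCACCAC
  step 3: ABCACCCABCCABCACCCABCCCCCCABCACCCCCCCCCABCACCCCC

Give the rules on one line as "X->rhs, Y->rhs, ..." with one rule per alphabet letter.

A->AB, B->CAC, C->CC

  step 0 ⇒ step 1: AABB ⇒ AB·AB·CAC·CAC
    A ↦ AB
    B ↦ CAC
    C ↦ CC  (constrained at step 1)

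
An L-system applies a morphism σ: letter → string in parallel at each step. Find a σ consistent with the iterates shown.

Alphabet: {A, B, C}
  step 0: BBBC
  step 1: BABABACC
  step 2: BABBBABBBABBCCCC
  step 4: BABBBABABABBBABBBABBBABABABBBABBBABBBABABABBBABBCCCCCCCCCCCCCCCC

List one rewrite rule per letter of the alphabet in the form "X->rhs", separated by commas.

  step 1 ⇒ step 2: BABABACC ⇒ BA·BB·BA·BB·BA·BB·CC·CC
    A ↦ BB
    B ↦ BA
    C ↦ CC

A->BB, B->BA, C->CC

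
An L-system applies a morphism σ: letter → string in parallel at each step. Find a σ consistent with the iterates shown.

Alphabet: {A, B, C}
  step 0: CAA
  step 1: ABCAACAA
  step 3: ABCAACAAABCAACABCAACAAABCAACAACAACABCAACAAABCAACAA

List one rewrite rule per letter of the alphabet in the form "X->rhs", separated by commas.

A->CAA, B->C, C->AB

  step 0 ⇒ step 1: CAA ⇒ AB·CAA·CAA
    A ↦ CAA
    C ↦ AB
    B ↦ C  (constrained at step 1)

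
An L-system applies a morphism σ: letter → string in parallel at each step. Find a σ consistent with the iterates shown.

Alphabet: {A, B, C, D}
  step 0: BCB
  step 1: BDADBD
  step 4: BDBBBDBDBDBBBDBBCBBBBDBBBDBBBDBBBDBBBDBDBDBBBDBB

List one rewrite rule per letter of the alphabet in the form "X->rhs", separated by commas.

A->CB, B->BD, C->AD, D->BB

  step 0 ⇒ step 1: BCB ⇒ BD·AD·BD
    B ↦ BD
    C ↦ AD
    A ↦ CB  (constrained at step 1)
    D ↦ BB  (constrained at step 1)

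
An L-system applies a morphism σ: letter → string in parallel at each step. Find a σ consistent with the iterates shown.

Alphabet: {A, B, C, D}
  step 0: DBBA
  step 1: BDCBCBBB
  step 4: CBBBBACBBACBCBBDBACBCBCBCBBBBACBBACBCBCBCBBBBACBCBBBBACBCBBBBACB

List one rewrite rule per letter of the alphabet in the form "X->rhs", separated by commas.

  step 0 ⇒ step 1: DBBA ⇒ BD·CB·CB·BB
    A ↦ BB
    B ↦ CB
    D ↦ BD
    C ↦ BA  (constrained at step 1)

A->BB, B->CB, C->BA, D->BD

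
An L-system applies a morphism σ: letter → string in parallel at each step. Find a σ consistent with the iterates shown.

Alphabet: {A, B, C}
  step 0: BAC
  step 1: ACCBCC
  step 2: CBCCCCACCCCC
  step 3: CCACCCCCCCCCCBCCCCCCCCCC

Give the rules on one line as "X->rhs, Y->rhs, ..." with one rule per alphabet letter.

A->CB, B->AC, C->CC

  step 2 ⇒ step 3: CBCCCCACCCCC ⇒ CC·AC·CC·CC·CC·CC·CB·CC·CC·CC·CC·CC
    A ↦ CB
    B ↦ AC
    C ↦ CC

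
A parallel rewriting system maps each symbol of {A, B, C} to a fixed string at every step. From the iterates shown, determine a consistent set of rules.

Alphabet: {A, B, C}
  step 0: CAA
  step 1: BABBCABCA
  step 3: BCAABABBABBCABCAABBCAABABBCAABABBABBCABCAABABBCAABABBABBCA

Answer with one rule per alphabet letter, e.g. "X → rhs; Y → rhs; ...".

A->BCA, B->AB, C->BAB

  step 0 ⇒ step 1: CAA ⇒ BAB·BCA·BCA
    A ↦ BCA
    C ↦ BAB
    B ↦ AB  (constrained at step 1)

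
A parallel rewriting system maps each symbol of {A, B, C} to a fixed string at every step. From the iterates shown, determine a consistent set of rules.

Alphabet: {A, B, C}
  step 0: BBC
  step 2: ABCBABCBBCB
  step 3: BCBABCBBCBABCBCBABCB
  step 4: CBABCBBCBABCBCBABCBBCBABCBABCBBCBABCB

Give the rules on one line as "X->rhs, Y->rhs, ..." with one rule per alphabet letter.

A->B, B->CB, C->AB

  step 3 ⇒ step 4: BCBABCBBCBABCBCBABCB ⇒ CB·AB·CB·B·CB·AB·CB·CB·AB·CB·B·CB·AB·CB·AB·CB·B·CB·AB·CB
    A ↦ B
    B ↦ CB
    C ↦ AB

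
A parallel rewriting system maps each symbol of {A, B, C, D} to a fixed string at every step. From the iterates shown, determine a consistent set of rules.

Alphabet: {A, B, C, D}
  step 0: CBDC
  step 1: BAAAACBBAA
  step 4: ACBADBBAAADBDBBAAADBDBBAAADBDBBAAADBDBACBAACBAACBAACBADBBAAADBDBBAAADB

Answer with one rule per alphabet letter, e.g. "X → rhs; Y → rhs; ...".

  step 0 ⇒ step 1: CBDC ⇒ BAA·A·ACB·BAA
    B ↦ A
    C ↦ BAA
    D ↦ ACB
    A ↦ DB  (constrained at step 1)

A->DB, B->A, C->BAA, D->ACB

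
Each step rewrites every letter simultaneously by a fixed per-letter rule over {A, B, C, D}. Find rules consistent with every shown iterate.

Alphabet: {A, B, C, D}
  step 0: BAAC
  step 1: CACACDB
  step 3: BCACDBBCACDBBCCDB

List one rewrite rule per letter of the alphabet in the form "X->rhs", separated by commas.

  step 0 ⇒ step 1: BAAC ⇒ C·AC·AC·DB
    A ↦ AC
    B ↦ C
    C ↦ DB
    D ↦ B  (constrained at step 1)

A->AC, B->C, C->DB, D->B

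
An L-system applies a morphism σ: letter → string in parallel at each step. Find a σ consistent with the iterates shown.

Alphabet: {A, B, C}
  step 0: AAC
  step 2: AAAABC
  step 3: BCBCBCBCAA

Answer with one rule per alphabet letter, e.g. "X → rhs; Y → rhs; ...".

A->BC, B->A, C->A

  step 2 ⇒ step 3: AAAABC ⇒ BC·BC·BC·BC·A·A
    A ↦ BC
    B ↦ A
    C ↦ A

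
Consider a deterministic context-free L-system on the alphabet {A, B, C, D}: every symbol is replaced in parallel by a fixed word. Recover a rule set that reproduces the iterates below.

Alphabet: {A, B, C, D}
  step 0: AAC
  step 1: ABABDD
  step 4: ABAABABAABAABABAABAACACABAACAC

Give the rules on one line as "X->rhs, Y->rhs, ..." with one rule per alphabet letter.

A->AB, B->A, C->DD, D->AC

  step 0 ⇒ step 1: AAC ⇒ AB·AB·DD
    A ↦ AB
    C ↦ DD
    B ↦ A  (constrained at step 1)
    D ↦ AC  (constrained at step 1)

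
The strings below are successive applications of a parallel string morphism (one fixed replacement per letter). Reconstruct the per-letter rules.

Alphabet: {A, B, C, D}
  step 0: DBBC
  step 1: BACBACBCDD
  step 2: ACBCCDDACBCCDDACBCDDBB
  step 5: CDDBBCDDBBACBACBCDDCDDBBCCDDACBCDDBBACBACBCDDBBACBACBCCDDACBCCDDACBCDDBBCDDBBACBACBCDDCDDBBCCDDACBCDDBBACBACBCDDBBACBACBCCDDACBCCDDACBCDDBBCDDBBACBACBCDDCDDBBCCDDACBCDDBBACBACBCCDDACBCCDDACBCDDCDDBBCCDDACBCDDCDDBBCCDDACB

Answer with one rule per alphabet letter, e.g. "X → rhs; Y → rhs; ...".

A->C, B->ACB, C->CDD, D->B

  step 1 ⇒ step 2: BACBACBCDD ⇒ ACB·C·CDD·ACB·C·CDD·ACB·CDD·B·B
    A ↦ C
    B ↦ ACB
    C ↦ CDD
    D ↦ B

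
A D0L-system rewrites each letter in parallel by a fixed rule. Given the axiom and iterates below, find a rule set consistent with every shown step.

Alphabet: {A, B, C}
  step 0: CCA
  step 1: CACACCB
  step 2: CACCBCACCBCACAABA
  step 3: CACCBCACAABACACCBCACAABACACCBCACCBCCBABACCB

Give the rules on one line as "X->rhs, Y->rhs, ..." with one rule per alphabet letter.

A->CCB, B->ABA, C->CA

  step 2 ⇒ step 3: CACCBCACCBCACAABA ⇒ CA·CCB·CA·CA·ABA·CA·CCB·CA·CA·ABA·CA·CCB·CA·CCB·CCB·ABA·CCB
    A ↦ CCB
    B ↦ ABA
    C ↦ CA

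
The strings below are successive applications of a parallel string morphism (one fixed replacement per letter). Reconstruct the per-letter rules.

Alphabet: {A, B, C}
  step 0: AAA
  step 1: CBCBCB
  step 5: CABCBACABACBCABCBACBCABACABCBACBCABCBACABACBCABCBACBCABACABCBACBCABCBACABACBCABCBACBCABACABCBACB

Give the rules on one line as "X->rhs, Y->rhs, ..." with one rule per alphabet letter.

  step 0 ⇒ step 1: AAA ⇒ CB·CB·CB
    A ↦ CB
    B ↦ A  (constrained at step 1)
    C ↦ CAB  (constrained at step 1)

A->CB, B->A, C->CAB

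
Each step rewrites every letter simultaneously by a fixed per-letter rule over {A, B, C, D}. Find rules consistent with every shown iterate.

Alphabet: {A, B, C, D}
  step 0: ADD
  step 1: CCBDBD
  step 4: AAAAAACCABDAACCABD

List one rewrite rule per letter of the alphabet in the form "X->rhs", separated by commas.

  step 0 ⇒ step 1: ADD ⇒ CC·BD·BD
    A ↦ CC
    D ↦ BD
    B ↦ A  (constrained at step 1)
    C ↦ A  (constrained at step 1)

A->CC, B->A, C->A, D->BD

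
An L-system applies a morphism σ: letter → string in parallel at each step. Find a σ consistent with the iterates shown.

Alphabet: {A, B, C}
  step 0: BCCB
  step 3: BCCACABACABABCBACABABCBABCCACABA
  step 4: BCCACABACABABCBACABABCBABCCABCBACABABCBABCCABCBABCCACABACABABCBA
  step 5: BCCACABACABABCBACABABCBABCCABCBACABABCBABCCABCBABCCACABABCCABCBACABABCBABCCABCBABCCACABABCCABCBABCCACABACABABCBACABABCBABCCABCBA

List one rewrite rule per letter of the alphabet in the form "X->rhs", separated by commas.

A->BA, B->BC, C->CA

  step 4 ⇒ step 5: BCCACABACABABCBACABABCBABCCABCBACABABCBABCCABCBABCCACABACABABCBA ⇒ BC·CA·CA·BA·CA·BA·BC·BA·CA·BA·BC·BA·BC·CA·BC·BA·CA·BA·BC·BA·BC·CA·BC·BA·BC·CA·CA·BA·BC·CA·BC·BA·CA·BA·BC·BA·BC·CA·BC·BA·BC·CA·CA·BA·BC·CA·BC·BA·BC·CA·CA·BA·CA·BA·BC·BA·CA·BA·BC·BA·BC·CA·BC·BA
    A ↦ BA
    B ↦ BC
    C ↦ CA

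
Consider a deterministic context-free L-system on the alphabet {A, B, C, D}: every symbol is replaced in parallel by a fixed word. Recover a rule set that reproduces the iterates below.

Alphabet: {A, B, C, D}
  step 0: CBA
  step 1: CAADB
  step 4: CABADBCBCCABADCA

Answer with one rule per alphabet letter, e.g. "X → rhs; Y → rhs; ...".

A->B, B->AD, C->CA, D->C

  step 0 ⇒ step 1: CBA ⇒ CA·AD·B
    A ↦ B
    B ↦ AD
    C ↦ CA
    D ↦ C  (constrained at step 1)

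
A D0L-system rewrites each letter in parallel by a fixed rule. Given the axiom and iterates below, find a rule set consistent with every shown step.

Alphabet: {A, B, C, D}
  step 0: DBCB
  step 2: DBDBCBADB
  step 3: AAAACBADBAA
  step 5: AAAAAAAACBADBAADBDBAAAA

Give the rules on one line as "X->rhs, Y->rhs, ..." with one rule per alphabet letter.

  step 2 ⇒ step 3: DBDBCBADB ⇒ A·A·A·A·CB·A·DB·A·A
    A ↦ DB
    B ↦ A
    C ↦ CB
    D ↦ A

A->DB, B->A, C->CB, D->A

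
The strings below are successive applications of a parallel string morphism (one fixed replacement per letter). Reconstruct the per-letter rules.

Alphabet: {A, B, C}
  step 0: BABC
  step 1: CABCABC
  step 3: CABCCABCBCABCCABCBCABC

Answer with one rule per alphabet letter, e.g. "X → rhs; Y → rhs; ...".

  step 0 ⇒ step 1: BABC ⇒ CA·B·CA·BC
    A ↦ B
    B ↦ CA
    C ↦ BC

A->B, B->CA, C->BC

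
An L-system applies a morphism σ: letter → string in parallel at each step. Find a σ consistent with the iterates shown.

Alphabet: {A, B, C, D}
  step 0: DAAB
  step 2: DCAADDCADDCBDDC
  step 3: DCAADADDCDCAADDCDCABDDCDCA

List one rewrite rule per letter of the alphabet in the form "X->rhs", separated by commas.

A->AD, B->BD, C->A, D->DC

  step 2 ⇒ step 3: DCAADDCADDCBDDC ⇒ DC·A·AD·AD·DC·DC·A·AD·DC·DC·A·BD·DC·DC·A
    A ↦ AD
    B ↦ BD
    C ↦ A
    D ↦ DC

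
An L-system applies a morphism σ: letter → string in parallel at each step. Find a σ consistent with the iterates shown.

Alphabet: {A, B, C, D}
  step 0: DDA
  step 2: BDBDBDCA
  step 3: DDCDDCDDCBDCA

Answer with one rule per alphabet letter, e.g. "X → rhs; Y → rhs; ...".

  step 2 ⇒ step 3: BDBDBDCA ⇒ DD·C·DD·C·DD·C·BD·CA
    A ↦ CA
    B ↦ DD
    C ↦ BD
    D ↦ C

A->CA, B->DD, C->BD, D->C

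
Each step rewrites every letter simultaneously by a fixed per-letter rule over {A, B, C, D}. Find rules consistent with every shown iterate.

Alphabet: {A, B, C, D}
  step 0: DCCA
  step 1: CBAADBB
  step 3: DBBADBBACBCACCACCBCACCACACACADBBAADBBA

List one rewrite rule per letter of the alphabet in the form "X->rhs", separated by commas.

A->DBB, B->CAC, C->A, D->CB

  step 0 ⇒ step 1: DCCA ⇒ CB·A·A·DBB
    A ↦ DBB
    C ↦ A
    D ↦ CB
    B ↦ CAC  (constrained at step 1)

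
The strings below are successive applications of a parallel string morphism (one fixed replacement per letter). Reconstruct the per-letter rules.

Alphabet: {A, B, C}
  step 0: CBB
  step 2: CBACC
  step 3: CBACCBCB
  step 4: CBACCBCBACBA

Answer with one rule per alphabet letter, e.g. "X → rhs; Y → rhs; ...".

  step 3 ⇒ step 4: CBACCBCB ⇒ CB·A·C·CB·CB·A·CB·A
    A ↦ C
    B ↦ A
    C ↦ CB

A->C, B->A, C->CB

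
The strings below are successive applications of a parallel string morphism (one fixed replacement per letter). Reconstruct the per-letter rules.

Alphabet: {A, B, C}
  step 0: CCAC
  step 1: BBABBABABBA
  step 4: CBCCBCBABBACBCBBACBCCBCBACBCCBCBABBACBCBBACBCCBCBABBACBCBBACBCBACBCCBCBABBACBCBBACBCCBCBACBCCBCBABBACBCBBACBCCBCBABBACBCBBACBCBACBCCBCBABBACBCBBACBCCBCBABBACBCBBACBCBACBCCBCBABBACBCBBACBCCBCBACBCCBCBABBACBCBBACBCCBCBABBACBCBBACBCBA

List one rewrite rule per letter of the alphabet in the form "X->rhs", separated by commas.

A->BA, B->CBC, C->BBA

  step 0 ⇒ step 1: CCAC ⇒ BBA·BBA·BA·BBA
    A ↦ BA
    C ↦ BBA
    B ↦ CBC  (constrained at step 1)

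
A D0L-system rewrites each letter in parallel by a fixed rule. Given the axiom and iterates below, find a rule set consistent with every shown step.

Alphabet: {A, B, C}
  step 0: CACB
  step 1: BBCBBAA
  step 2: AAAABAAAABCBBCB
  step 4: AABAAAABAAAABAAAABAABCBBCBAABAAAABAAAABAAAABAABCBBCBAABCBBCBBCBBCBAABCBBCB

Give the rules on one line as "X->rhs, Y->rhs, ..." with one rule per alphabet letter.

  step 1 ⇒ step 2: BBCBBAA ⇒ AA·AA·B·AA·AA·BCB·BCB
    A ↦ BCB
    B ↦ AA
    C ↦ B

A->BCB, B->AA, C->B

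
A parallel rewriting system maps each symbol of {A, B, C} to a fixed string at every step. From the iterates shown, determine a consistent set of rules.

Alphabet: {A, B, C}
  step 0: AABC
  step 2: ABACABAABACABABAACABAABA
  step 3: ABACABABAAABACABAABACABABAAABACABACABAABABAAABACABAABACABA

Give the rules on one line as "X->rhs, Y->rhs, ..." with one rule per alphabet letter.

A->ABA, B->C, C->BAA

  step 2 ⇒ step 3: ABACABAABACABABAACABAABA ⇒ ABA·C·ABA·BAA·ABA·C·ABA·ABA·C·ABA·BAA·ABA·C·ABA·C·ABA·ABA·BAA·ABA·C·ABA·ABA·C·ABA
    A ↦ ABA
    B ↦ C
    C ↦ BAA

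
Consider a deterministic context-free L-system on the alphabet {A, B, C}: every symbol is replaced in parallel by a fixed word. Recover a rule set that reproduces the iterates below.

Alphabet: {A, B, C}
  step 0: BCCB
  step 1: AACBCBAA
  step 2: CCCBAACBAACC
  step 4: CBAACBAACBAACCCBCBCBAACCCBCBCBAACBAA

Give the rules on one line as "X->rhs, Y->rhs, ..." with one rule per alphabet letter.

A->C, B->AA, C->CB

  step 1 ⇒ step 2: AACBCBAA ⇒ C·C·CB·AA·CB·AA·C·C
    A ↦ C
    B ↦ AA
    C ↦ CB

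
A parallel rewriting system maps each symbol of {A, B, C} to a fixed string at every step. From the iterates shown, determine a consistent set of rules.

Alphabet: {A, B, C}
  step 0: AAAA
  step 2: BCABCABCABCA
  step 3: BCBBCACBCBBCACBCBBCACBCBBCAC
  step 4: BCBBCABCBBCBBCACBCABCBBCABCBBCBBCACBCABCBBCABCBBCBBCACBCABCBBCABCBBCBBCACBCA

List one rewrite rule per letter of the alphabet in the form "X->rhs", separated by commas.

A->C, B->BCB, C->BCA

  step 3 ⇒ step 4: BCBBCACBCBBCACBCBBCACBCBBCAC ⇒ BCB·BCA·BCB·BCB·BCA·C·BCA·BCB·BCA·BCB·BCB·BCA·C·BCA·BCB·BCA·BCB·BCB·BCA·C·BCA·BCB·BCA·BCB·BCB·BCA·C·BCA
    A ↦ C
    B ↦ BCB
    C ↦ BCA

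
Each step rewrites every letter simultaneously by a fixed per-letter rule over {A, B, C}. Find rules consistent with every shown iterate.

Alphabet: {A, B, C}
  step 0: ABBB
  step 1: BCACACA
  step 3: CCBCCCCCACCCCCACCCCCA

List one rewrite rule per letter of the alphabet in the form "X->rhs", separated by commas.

  step 0 ⇒ step 1: ABBB ⇒ B·CA·CA·CA
    A ↦ B
    B ↦ CA
    C ↦ CC  (constrained at step 1)

A->B, B->CA, C->CC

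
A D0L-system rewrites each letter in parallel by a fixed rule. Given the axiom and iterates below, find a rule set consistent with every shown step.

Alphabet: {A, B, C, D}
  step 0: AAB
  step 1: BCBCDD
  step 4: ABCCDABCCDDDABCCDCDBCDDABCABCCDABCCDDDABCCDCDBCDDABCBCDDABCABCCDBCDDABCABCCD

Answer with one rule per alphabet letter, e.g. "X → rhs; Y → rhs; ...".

A->BC, B->DD, C->ABC, D->CD

  step 0 ⇒ step 1: AAB ⇒ BC·BC·DD
    A ↦ BC
    B ↦ DD
    C ↦ ABC  (constrained at step 1)
    D ↦ CD  (constrained at step 1)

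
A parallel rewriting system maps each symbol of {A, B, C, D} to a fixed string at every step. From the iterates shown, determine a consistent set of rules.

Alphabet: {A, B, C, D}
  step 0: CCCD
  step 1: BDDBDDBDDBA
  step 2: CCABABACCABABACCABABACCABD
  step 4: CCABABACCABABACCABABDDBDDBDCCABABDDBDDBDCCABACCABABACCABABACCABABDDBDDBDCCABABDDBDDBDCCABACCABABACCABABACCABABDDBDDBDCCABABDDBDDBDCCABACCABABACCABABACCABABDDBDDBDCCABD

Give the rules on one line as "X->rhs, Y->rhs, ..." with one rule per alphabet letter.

  step 1 ⇒ step 2: BDDBDDBDDBA ⇒ CCA·BA·BA·CCA·BA·BA·CCA·BA·BA·CCA·BD
    A ↦ BD
    B ↦ CCA
    D ↦ BA
  step 0 ⇒ step 1: CCCD ⇒ BDD·BDD·BDD·BA
    C ↦ BDD

A->BD, B->CCA, C->BDD, D->BA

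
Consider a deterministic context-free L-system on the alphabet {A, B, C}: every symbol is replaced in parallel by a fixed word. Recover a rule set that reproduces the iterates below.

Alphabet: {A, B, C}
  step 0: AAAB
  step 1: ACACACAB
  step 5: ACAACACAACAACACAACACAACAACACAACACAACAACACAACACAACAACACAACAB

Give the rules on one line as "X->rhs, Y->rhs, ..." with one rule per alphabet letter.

  step 0 ⇒ step 1: AAAB ⇒ AC·AC·AC·AB
    A ↦ AC
    B ↦ AB
    C ↦ A  (constrained at step 1)

A->AC, B->AB, C->A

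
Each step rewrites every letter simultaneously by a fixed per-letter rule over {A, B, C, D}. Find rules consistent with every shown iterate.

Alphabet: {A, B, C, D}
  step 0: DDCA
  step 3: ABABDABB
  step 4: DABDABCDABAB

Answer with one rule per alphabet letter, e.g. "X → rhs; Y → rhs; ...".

  step 3 ⇒ step 4: ABABDABB ⇒ D·AB·D·AB·C·D·AB·AB
    A ↦ D
    B ↦ AB
    D ↦ C
    C ↦ B  (constrained at step 0)

A->D, B->AB, C->B, D->C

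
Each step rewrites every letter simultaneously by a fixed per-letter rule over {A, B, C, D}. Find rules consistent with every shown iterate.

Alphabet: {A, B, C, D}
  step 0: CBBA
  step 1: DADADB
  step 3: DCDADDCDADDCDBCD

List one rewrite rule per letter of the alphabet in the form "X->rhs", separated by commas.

A->B, B->AD, C->D, D->CD

  step 0 ⇒ step 1: CBBA ⇒ D·AD·AD·B
    A ↦ B
    B ↦ AD
    C ↦ D
    D ↦ CD  (constrained at step 1)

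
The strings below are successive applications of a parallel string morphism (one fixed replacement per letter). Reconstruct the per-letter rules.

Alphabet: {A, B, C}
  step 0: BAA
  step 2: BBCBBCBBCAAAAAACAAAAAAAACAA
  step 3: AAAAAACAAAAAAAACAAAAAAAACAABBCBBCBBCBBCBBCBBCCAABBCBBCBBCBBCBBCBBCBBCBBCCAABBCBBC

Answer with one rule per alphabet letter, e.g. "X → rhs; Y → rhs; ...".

  step 2 ⇒ step 3: BBCBBCBBCAAAAAACAAAAAAAACAA ⇒ AAA·AAA·CAA·AAA·AAA·CAA·AAA·AAA·CAA·BBC·BBC·BBC·BBC·BBC·BBC·CAA·BBC·BBC·BBC·BBC·BBC·BBC·BBC·BBC·CAA·BBC·BBC
    A ↦ BBC
    B ↦ AAA
    C ↦ CAA

A->BBC, B->AAA, C->CAA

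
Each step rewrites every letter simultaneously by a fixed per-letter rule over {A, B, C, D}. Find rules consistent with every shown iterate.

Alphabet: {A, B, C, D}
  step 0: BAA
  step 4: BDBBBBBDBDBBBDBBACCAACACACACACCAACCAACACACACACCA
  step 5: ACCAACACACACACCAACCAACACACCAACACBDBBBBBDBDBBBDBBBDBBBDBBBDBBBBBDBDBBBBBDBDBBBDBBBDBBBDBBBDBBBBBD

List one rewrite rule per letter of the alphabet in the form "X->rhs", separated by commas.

  step 4 ⇒ step 5: BDBBBBBDBDBBBDBBACCAACACACACACCAACCAACACACACACCA ⇒ AC·CA·AC·AC·AC·AC·AC·CA·AC·CA·AC·AC·AC·CA·AC·AC·BD·BB·BB·BD·BD·BB·BD·BB·BD·BB·BD·BB·BD·BB·BB·BD·BD·BB·BB·BD·BD·BB·BD·BB·BD·BB·BD·BB·BD·BB·BB·BD
    A ↦ BD
    B ↦ AC
    C ↦ BB
    D ↦ CA

A->BD, B->AC, C->BB, D->CA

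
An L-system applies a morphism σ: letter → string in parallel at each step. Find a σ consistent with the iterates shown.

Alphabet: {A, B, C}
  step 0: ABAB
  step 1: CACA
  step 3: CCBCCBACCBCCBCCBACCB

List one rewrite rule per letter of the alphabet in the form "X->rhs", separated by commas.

  step 0 ⇒ step 1: ABAB ⇒ C·A·C·A
    A ↦ C
    B ↦ A
    C ↦ CCB  (constrained at step 1)

A->C, B->A, C->CCB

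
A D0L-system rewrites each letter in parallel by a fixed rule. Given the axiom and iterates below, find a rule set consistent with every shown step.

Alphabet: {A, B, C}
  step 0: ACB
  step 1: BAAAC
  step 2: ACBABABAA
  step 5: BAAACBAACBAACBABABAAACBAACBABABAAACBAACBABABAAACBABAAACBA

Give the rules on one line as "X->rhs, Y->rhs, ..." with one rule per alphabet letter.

A->BA, B->AC, C->A

  step 1 ⇒ step 2: BAAAC ⇒ AC·BA·BA·BA·A
    A ↦ BA
    B ↦ AC
    C ↦ A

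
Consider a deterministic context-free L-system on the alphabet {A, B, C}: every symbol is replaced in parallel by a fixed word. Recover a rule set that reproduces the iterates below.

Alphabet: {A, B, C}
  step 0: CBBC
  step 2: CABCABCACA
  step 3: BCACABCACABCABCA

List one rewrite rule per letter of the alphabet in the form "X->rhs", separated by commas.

  step 2 ⇒ step 3: CABCABCACA ⇒ B·CA·CA·B·CA·CA·B·CA·B·CA
    A ↦ CA
    B ↦ CA
    C ↦ B

A->CA, B->CA, C->B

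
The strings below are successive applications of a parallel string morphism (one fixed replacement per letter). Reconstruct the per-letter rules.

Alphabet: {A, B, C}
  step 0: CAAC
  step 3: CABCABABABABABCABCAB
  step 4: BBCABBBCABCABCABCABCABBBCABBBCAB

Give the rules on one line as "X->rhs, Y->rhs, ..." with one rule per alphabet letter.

  step 3 ⇒ step 4: CABCABABABABABCABCAB ⇒ BB·C·AB·BB·C·AB·C·AB·C·AB·C·AB·C·AB·BB·C·AB·BB·C·AB
    A ↦ C
    B ↦ AB
    C ↦ BB

A->C, B->AB, C->BB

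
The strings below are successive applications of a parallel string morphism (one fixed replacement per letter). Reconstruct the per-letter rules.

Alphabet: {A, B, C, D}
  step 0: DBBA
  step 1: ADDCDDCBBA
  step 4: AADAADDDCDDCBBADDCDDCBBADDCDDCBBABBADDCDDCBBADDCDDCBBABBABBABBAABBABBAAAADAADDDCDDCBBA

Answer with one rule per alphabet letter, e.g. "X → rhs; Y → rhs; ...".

A->BBA, B->DDC, C->D, D->A

  step 0 ⇒ step 1: DBBA ⇒ A·DDC·DDC·BBA
    A ↦ BBA
    B ↦ DDC
    D ↦ A
    C ↦ D  (constrained at step 1)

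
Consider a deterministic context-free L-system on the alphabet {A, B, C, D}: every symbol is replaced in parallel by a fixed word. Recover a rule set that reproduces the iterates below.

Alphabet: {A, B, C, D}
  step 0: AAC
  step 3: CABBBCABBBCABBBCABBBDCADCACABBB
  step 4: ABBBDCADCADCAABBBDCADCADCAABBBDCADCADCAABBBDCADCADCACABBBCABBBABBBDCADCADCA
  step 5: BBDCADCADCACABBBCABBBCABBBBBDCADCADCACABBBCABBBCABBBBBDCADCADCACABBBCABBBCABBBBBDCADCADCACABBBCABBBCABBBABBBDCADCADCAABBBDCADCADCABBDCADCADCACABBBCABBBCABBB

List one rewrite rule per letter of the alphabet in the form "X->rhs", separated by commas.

  step 4 ⇒ step 5: ABBBDCADCADCAABBBDCADCADCAABBBDCADCADCAABBBDCADCADCACABBBCABBBABBBDCADCADCA ⇒ BB·DCA·DCA·DCA·C·AB·BB·C·AB·BB·C·AB·BB·BB·DCA·DCA·DCA·C·AB·BB·C·AB·BB·C·AB·BB·BB·DCA·DCA·DCA·C·AB·BB·C·AB·BB·C·AB·BB·BB·DCA·DCA·DCA·C·AB·BB·C·AB·BB·C·AB·BB·AB·BB·DCA·DCA·DCA·AB·BB·DCA·DCA·DCA·BB·DCA·DCA·DCA·C·AB·BB·C·AB·BB·C·AB·BB
    A ↦ BB
    B ↦ DCA
    C ↦ AB
    D ↦ C

A->BB, B->DCA, C->AB, D->C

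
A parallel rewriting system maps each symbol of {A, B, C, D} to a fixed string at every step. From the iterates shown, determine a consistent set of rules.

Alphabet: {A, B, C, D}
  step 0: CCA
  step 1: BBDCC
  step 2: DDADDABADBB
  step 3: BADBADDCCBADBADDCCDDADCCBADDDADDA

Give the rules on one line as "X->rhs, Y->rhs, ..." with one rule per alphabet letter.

A->DCC, B->DDA, C->B, D->BAD

  step 2 ⇒ step 3: DDADDABADBB ⇒ BAD·BAD·DCC·BAD·BAD·DCC·DDA·DCC·BAD·DDA·DDA
    A ↦ DCC
    B ↦ DDA
    D ↦ BAD
  step 0 ⇒ step 1: CCA ⇒ B·B·DCC
    C ↦ B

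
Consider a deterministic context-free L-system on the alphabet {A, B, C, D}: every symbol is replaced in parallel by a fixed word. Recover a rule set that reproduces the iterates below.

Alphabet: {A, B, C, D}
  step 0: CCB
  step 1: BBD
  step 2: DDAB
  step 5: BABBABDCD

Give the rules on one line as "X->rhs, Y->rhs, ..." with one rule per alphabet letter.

A->C, B->D, C->B, D->AB

  step 1 ⇒ step 2: BBD ⇒ D·D·AB
    B ↦ D
    D ↦ AB
    A ↦ C  (constrained at step 2)
  step 0 ⇒ step 1: CCB ⇒ B·B·D
    C ↦ B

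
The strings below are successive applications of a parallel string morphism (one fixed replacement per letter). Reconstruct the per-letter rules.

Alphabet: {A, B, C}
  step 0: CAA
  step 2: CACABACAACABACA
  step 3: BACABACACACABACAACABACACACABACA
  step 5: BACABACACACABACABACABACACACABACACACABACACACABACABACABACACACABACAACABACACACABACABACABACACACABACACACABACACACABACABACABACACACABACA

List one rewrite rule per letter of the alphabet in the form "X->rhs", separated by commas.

  step 2 ⇒ step 3: CACABACAACABACA ⇒ B·ACA·B·ACA·C·ACA·B·ACA·ACA·B·ACA·C·ACA·B·ACA
    A ↦ ACA
    B ↦ C
    C ↦ B

A->ACA, B->C, C->B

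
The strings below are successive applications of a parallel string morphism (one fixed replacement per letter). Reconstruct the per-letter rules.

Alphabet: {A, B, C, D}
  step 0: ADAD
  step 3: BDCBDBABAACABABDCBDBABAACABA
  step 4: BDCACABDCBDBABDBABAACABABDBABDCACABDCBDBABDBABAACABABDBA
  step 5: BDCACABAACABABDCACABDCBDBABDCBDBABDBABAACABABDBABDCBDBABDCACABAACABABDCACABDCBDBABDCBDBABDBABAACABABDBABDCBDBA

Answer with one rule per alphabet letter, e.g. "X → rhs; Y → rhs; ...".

  step 4 ⇒ step 5: BDCACABDCBDBABDBABAACABABDBABDCACABDCBDBABDBABAACABABDBA ⇒ BD·C·ACA·BA·ACA·BA·BD·C·ACA·BD·C·BD·BA·BD·C·BD·BA·BD·BA·BA·ACA·BA·BD·BA·BD·C·BD·BA·BD·C·ACA·BA·ACA·BA·BD·C·ACA·BD·C·BD·BA·BD·C·BD·BA·BD·BA·BA·ACA·BA·BD·BA·BD·C·BD·BA
    A ↦ BA
    B ↦ BD
    C ↦ ACA
    D ↦ C

A->BA, B->BD, C->ACA, D->C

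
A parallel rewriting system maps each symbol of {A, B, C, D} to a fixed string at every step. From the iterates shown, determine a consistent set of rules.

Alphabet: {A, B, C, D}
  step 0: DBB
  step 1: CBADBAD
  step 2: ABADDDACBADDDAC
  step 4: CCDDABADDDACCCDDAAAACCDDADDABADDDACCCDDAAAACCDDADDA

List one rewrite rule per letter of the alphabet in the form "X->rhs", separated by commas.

  step 1 ⇒ step 2: CBADBAD ⇒ A·BAD·DDA·C·BAD·DDA·C
    A ↦ DDA
    B ↦ BAD
    C ↦ A
    D ↦ C

A->DDA, B->BAD, C->A, D->C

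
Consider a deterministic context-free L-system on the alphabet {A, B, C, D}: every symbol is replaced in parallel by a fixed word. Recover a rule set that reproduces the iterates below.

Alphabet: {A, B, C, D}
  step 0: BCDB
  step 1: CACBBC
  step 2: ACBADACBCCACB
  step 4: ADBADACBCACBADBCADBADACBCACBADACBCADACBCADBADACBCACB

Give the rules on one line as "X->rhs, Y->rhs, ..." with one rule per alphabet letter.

A->AD, B->C, C->ACB, D->B

  step 1 ⇒ step 2: CACBBC ⇒ ACB·AD·ACB·C·C·ACB
    A ↦ AD
    B ↦ C
    C ↦ ACB
  step 0 ⇒ step 1: BCDB ⇒ C·ACB·B·C
    D ↦ B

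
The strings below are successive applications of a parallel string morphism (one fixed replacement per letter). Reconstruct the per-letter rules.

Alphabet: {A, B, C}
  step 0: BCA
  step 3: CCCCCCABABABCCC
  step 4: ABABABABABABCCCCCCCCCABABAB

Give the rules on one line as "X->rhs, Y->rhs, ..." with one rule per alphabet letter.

  step 3 ⇒ step 4: CCCCCCABABABCCC ⇒ AB·AB·AB·AB·AB·AB·C·CC·C·CC·C·CC·AB·AB·AB
    A ↦ C
    B ↦ CC
    C ↦ AB

A->C, B->CC, C->AB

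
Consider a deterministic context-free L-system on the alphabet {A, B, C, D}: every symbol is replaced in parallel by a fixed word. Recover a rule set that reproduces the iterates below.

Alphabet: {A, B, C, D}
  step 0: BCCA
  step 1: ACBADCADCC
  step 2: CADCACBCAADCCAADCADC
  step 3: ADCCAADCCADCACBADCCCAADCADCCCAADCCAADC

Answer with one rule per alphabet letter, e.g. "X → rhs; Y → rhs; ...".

A->C, B->ACB, C->ADC, D->A

  step 2 ⇒ step 3: CADCACBCAADCCAADCADC ⇒ ADC·C·A·ADC·C·ADC·ACB·ADC·C·C·A·ADC·ADC·C·C·A·ADC·C·A·ADC
    A ↦ C
    B ↦ ACB
    C ↦ ADC
    D ↦ A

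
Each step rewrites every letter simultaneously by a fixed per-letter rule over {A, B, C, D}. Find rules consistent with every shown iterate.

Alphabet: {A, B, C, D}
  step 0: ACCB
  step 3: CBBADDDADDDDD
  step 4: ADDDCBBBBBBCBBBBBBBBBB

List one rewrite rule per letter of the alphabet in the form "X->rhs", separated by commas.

  step 3 ⇒ step 4: CBBADDDADDDDD ⇒ AD·D·D·C·BB·BB·BB·C·BB·BB·BB·BB·BB
    A ↦ C
    B ↦ D
    C ↦ AD
    D ↦ BB

A->C, B->D, C->AD, D->BB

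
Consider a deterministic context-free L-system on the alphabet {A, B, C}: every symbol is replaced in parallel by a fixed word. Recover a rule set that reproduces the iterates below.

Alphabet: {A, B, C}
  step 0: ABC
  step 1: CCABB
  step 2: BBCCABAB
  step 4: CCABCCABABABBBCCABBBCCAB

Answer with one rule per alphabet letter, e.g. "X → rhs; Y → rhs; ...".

A->CC, B->AB, C->B

  step 1 ⇒ step 2: CCABB ⇒ B·B·CC·AB·AB
    A ↦ CC
    B ↦ AB
    C ↦ B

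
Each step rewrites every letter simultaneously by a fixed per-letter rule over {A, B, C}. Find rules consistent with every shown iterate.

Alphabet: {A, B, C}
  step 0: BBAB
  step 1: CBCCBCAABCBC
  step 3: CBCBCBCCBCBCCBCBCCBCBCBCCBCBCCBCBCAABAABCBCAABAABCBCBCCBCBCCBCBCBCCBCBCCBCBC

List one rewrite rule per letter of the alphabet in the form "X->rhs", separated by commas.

A->AAB, B->CBC, C->BC

  step 0 ⇒ step 1: BBAB ⇒ CBC·CBC·AAB·CBC
    A ↦ AAB
    B ↦ CBC
    C ↦ BC  (constrained at step 1)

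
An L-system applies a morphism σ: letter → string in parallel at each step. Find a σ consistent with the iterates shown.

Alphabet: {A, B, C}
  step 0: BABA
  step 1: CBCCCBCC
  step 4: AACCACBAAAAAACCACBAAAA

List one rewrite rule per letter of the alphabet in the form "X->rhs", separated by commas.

  step 0 ⇒ step 1: BABA ⇒ CB·CC·CB·CC
    A ↦ CC
    B ↦ CB
    C ↦ A  (constrained at step 1)

A->CC, B->CB, C->A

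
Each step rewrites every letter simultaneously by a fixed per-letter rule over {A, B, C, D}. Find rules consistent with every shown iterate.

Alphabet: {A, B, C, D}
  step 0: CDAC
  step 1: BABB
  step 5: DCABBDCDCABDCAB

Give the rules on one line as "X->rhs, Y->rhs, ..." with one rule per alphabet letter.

  step 0 ⇒ step 1: CDAC ⇒ B·A·B·B
    A ↦ B
    C ↦ B
    D ↦ A
    B ↦ DC  (constrained at step 1)

A->B, B->DC, C->B, D->A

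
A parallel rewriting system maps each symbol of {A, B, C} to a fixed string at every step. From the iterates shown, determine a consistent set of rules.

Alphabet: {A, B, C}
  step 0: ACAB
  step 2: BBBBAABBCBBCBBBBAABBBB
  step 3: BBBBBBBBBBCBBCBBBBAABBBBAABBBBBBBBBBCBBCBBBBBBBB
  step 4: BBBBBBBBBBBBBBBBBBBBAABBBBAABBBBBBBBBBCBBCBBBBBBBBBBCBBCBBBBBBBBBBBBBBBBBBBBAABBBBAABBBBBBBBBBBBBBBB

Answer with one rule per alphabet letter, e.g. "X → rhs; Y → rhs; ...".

A->BBC, B->BB, C->AA

  step 3 ⇒ step 4: BBBBBBBBBBCBBCBBBBAABBBBAABBBBBBBBBBCBBCBBBBBBBB ⇒ BB·BB·BB·BB·BB·BB·BB·BB·BB·BB·AA·BB·BB·AA·BB·BB·BB·BB·BBC·BBC·BB·BB·BB·BB·BBC·BBC·BB·BB·BB·BB·BB·BB·BB·BB·BB·BB·AA·BB·BB·AA·BB·BB·BB·BB·BB·BB·BB·BB
    A ↦ BBC
    B ↦ BB
    C ↦ AA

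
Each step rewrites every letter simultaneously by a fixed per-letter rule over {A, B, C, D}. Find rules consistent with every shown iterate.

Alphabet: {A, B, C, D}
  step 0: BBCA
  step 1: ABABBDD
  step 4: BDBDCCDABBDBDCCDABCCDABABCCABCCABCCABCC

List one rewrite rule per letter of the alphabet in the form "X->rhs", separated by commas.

A->D, B->AB, C->BD, D->CC

  step 0 ⇒ step 1: BBCA ⇒ AB·AB·BD·D
    A ↦ D
    B ↦ AB
    C ↦ BD
    D ↦ CC  (constrained at step 1)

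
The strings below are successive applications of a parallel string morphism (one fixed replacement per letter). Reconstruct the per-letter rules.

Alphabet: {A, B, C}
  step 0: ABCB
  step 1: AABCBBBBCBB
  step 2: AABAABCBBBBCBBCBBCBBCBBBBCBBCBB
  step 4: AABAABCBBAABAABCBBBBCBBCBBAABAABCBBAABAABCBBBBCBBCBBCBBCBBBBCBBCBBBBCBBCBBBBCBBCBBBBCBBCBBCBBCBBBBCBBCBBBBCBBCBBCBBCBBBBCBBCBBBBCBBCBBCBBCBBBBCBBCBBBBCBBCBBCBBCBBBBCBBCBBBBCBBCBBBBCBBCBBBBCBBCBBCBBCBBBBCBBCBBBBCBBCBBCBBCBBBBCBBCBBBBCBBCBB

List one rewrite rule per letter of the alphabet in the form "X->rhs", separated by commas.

  step 1 ⇒ step 2: AABCBBBBCBB ⇒ AAB·AAB·CBB·BB·CBB·CBB·CBB·CBB·BB·CBB·CBB
    A ↦ AAB
    B ↦ CBB
    C ↦ BB

A->AAB, B->CBB, C->BB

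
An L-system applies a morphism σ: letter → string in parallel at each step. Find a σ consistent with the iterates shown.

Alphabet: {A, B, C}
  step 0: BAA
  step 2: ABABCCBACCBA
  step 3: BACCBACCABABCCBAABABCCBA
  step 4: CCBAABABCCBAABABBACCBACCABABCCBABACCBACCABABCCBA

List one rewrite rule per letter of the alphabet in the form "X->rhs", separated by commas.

A->BA, B->CC, C->AB

  step 3 ⇒ step 4: BACCBACCABABCCBAABABCCBA ⇒ CC·BA·AB·AB·CC·BA·AB·AB·BA·CC·BA·CC·AB·AB·CC·BA·BA·CC·BA·CC·AB·AB·CC·BA
    A ↦ BA
    B ↦ CC
    C ↦ AB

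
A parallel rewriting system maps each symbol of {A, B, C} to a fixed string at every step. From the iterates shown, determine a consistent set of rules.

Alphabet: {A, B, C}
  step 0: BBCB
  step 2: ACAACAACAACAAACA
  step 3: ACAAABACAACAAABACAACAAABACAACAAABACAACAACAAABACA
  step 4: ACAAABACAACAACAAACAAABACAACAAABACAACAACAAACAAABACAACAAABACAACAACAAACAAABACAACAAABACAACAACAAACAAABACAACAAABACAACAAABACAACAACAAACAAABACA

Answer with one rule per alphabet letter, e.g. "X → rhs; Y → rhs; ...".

A->ACA, B->A, C->AAB

  step 3 ⇒ step 4: ACAAABACAACAAABACAACAAABACAACAAABACAACAACAAABACA ⇒ ACA·AAB·ACA·ACA·ACA·A·ACA·AAB·ACA·ACA·AAB·ACA·ACA·ACA·A·ACA·AAB·ACA·ACA·AAB·ACA·ACA·ACA·A·ACA·AAB·ACA·ACA·AAB·ACA·ACA·ACA·A·ACA·AAB·ACA·ACA·AAB·ACA·ACA·AAB·ACA·ACA·ACA·A·ACA·AAB·ACA
    A ↦ ACA
    B ↦ A
    C ↦ AAB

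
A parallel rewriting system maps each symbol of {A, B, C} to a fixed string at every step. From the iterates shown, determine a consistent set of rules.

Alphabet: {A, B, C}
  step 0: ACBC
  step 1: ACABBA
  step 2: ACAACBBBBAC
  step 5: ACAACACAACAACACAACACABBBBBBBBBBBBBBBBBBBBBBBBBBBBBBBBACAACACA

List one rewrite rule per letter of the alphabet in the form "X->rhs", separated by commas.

  step 1 ⇒ step 2: ACABBA ⇒ AC·A·AC·BB·BB·AC
    A ↦ AC
    B ↦ BB
    C ↦ A

A->AC, B->BB, C->A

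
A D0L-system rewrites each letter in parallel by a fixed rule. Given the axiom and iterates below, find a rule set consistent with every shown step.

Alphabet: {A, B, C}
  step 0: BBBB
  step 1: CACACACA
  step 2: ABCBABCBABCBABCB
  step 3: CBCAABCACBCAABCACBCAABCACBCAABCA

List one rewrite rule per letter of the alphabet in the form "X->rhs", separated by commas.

  step 2 ⇒ step 3: ABCBABCBABCBABCB ⇒ CB·CA·AB·CA·CB·CA·AB·CA·CB·CA·AB·CA·CB·CA·AB·CA
    A ↦ CB
    B ↦ CA
    C ↦ AB

A->CB, B->CA, C->AB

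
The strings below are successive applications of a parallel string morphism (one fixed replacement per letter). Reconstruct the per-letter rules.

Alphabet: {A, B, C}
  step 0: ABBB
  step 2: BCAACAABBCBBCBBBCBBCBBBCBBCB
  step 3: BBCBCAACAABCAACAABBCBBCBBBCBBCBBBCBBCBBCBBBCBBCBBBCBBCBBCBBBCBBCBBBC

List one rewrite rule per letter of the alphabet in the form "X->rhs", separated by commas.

A->CAA, B->BBC, C->B

  step 2 ⇒ step 3: BCAACAABBCBBCBBBCBBCBBBCBBCB ⇒ BBC·B·CAA·CAA·B·CAA·CAA·BBC·BBC·B·BBC·BBC·B·BBC·BBC·BBC·B·BBC·BBC·B·BBC·BBC·BBC·B·BBC·BBC·B·BBC
    A ↦ CAA
    B ↦ BBC
    C ↦ B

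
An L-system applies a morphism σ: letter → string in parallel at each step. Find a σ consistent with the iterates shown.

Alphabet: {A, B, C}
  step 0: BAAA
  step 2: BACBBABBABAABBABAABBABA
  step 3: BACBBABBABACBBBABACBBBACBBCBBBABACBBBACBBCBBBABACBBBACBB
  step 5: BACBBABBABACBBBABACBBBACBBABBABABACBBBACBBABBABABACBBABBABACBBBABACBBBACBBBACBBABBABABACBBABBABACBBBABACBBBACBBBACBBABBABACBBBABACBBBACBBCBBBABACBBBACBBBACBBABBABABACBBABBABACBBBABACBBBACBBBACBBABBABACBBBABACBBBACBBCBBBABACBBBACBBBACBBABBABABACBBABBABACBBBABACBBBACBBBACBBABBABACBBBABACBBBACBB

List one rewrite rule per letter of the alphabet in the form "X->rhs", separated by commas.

A->CBB, B->BA, C->AB

  step 2 ⇒ step 3: BACBBABBABAABBABAABBABA ⇒ BA·CBB·AB·BA·BA·CBB·BA·BA·CBB·BA·CBB·CBB·BA·BA·CBB·BA·CBB·CBB·BA·BA·CBB·BA·CBB
    A ↦ CBB
    B ↦ BA
    C ↦ AB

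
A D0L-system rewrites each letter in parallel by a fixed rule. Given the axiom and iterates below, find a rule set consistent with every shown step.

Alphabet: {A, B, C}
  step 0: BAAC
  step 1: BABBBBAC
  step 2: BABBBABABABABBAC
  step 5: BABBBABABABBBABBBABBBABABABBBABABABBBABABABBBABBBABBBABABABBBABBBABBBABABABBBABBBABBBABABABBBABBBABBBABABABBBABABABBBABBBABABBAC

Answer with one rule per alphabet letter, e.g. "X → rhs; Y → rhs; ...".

  step 1 ⇒ step 2: BABBBBAC ⇒ BA·BB·BA·BA·BA·BA·BB·AC
    A ↦ BB
    B ↦ BA
    C ↦ AC

A->BB, B->BA, C->AC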